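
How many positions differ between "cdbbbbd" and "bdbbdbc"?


Comparing "cdbbbbd" and "bdbbdbc" position by position:
  Position 0: 'c' vs 'b' => DIFFER
  Position 1: 'd' vs 'd' => same
  Position 2: 'b' vs 'b' => same
  Position 3: 'b' vs 'b' => same
  Position 4: 'b' vs 'd' => DIFFER
  Position 5: 'b' vs 'b' => same
  Position 6: 'd' vs 'c' => DIFFER
Positions that differ: 3

3


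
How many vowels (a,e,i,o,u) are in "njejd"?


Input: njejd
Checking each character:
  'n' at position 0: consonant
  'j' at position 1: consonant
  'e' at position 2: vowel (running total: 1)
  'j' at position 3: consonant
  'd' at position 4: consonant
Total vowels: 1

1


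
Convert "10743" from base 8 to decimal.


Input: "10743" in base 8
Positional expansion:
  Digit '1' (value 1) x 8^4 = 4096
  Digit '0' (value 0) x 8^3 = 0
  Digit '7' (value 7) x 8^2 = 448
  Digit '4' (value 4) x 8^1 = 32
  Digit '3' (value 3) x 8^0 = 3
Sum = 4579

4579


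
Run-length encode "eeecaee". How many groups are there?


Input: eeecaee
Scanning for consecutive runs:
  Group 1: 'e' x 3 (positions 0-2)
  Group 2: 'c' x 1 (positions 3-3)
  Group 3: 'a' x 1 (positions 4-4)
  Group 4: 'e' x 2 (positions 5-6)
Total groups: 4

4


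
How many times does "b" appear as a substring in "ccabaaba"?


Searching for "b" in "ccabaaba"
Scanning each position:
  Position 0: "c" => no
  Position 1: "c" => no
  Position 2: "a" => no
  Position 3: "b" => MATCH
  Position 4: "a" => no
  Position 5: "a" => no
  Position 6: "b" => MATCH
  Position 7: "a" => no
Total occurrences: 2

2


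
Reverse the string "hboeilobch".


Input: hboeilobch
Reading characters right to left:
  Position 9: 'h'
  Position 8: 'c'
  Position 7: 'b'
  Position 6: 'o'
  Position 5: 'l'
  Position 4: 'i'
  Position 3: 'e'
  Position 2: 'o'
  Position 1: 'b'
  Position 0: 'h'
Reversed: hcbolieobh

hcbolieobh


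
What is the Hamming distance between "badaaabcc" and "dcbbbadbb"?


Comparing "badaaabcc" and "dcbbbadbb" position by position:
  Position 0: 'b' vs 'd' => differ
  Position 1: 'a' vs 'c' => differ
  Position 2: 'd' vs 'b' => differ
  Position 3: 'a' vs 'b' => differ
  Position 4: 'a' vs 'b' => differ
  Position 5: 'a' vs 'a' => same
  Position 6: 'b' vs 'd' => differ
  Position 7: 'c' vs 'b' => differ
  Position 8: 'c' vs 'b' => differ
Total differences (Hamming distance): 8

8


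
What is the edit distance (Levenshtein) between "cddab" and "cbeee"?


Computing edit distance: "cddab" -> "cbeee"
DP table:
           c    b    e    e    e
      0    1    2    3    4    5
  c   1    0    1    2    3    4
  d   2    1    1    2    3    4
  d   3    2    2    2    3    4
  a   4    3    3    3    3    4
  b   5    4    3    4    4    4
Edit distance = dp[5][5] = 4

4


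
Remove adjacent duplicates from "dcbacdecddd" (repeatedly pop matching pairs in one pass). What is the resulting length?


Input: dcbacdecddd
Stack-based adjacent duplicate removal:
  Read 'd': push. Stack: d
  Read 'c': push. Stack: dc
  Read 'b': push. Stack: dcb
  Read 'a': push. Stack: dcba
  Read 'c': push. Stack: dcbac
  Read 'd': push. Stack: dcbacd
  Read 'e': push. Stack: dcbacde
  Read 'c': push. Stack: dcbacdec
  Read 'd': push. Stack: dcbacdecd
  Read 'd': matches stack top 'd' => pop. Stack: dcbacdec
  Read 'd': push. Stack: dcbacdecd
Final stack: "dcbacdecd" (length 9)

9


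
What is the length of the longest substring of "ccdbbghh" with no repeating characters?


Input: "ccdbbghh"
Sliding window (track last position of each char):
  Position 0 ('c'): window [0,0] length 1 -- new best
  Position 1 ('c'): repeat (last at 0), move window start to 1
  Position 1 ('c'): window [1,1] length 1
  Position 2 ('d'): window [1,2] length 2 -- new best
  Position 3 ('b'): window [1,3] length 3 -- new best
  Position 4 ('b'): repeat (last at 3), move window start to 4
  Position 4 ('b'): window [4,4] length 1
  Position 5 ('g'): window [4,5] length 2
  Position 6 ('h'): window [4,6] length 3
  Position 7 ('h'): repeat (last at 6), move window start to 7
  Position 7 ('h'): window [7,7] length 1
Longest substring with no repeats: "cdb" with length 3

3


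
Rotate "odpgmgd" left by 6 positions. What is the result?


Input: "odpgmgd", rotate left by 6
First 6 characters: "odpgmg"
Remaining characters: "d"
Concatenate remaining + first: "d" + "odpgmg" = "dodpgmg"

dodpgmg


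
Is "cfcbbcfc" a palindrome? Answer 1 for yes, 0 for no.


Input: cfcbbcfc
Reversed: cfcbbcfc
  Compare pos 0 ('c') with pos 7 ('c'): match
  Compare pos 1 ('f') with pos 6 ('f'): match
  Compare pos 2 ('c') with pos 5 ('c'): match
  Compare pos 3 ('b') with pos 4 ('b'): match
Result: palindrome

1


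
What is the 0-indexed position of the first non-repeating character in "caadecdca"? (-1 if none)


Input: caadecdca
Character frequencies:
  'a': 3
  'c': 3
  'd': 2
  'e': 1
Scanning left to right for freq == 1:
  Position 0 ('c'): freq=3, skip
  Position 1 ('a'): freq=3, skip
  Position 2 ('a'): freq=3, skip
  Position 3 ('d'): freq=2, skip
  Position 4 ('e'): unique! => answer = 4

4


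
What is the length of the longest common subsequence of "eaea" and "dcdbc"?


LCS of "eaea" and "dcdbc"
DP table:
           d    c    d    b    c
      0    0    0    0    0    0
  e   0    0    0    0    0    0
  a   0    0    0    0    0    0
  e   0    0    0    0    0    0
  a   0    0    0    0    0    0
LCS length = dp[4][5] = 0

0


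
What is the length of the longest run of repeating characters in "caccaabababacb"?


Input: "caccaabababacb"
Scanning for longest run:
  Position 1 ('a'): new char, reset run to 1
  Position 2 ('c'): new char, reset run to 1
  Position 3 ('c'): continues run of 'c', length=2
  Position 4 ('a'): new char, reset run to 1
  Position 5 ('a'): continues run of 'a', length=2
  Position 6 ('b'): new char, reset run to 1
  Position 7 ('a'): new char, reset run to 1
  Position 8 ('b'): new char, reset run to 1
  Position 9 ('a'): new char, reset run to 1
  Position 10 ('b'): new char, reset run to 1
  Position 11 ('a'): new char, reset run to 1
  Position 12 ('c'): new char, reset run to 1
  Position 13 ('b'): new char, reset run to 1
Longest run: 'c' with length 2

2


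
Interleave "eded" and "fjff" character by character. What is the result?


Interleaving "eded" and "fjff":
  Position 0: 'e' from first, 'f' from second => "ef"
  Position 1: 'd' from first, 'j' from second => "dj"
  Position 2: 'e' from first, 'f' from second => "ef"
  Position 3: 'd' from first, 'f' from second => "df"
Result: efdjefdf

efdjefdf


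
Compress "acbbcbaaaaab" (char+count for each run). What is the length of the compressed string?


Input: acbbcbaaaaab
Runs:
  'a' x 1 => "a1"
  'c' x 1 => "c1"
  'b' x 2 => "b2"
  'c' x 1 => "c1"
  'b' x 1 => "b1"
  'a' x 5 => "a5"
  'b' x 1 => "b1"
Compressed: "a1c1b2c1b1a5b1"
Compressed length: 14

14


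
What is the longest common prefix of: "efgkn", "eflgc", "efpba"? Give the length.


Words: efgkn, eflgc, efpba
  Position 0: all 'e' => match
  Position 1: all 'f' => match
  Position 2: ('g', 'l', 'p') => mismatch, stop
LCP = "ef" (length 2)

2


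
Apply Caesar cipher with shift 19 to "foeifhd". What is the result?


Caesar cipher: shift "foeifhd" by 19
  'f' (pos 5) + 19 = pos 24 = 'y'
  'o' (pos 14) + 19 = pos 7 = 'h'
  'e' (pos 4) + 19 = pos 23 = 'x'
  'i' (pos 8) + 19 = pos 1 = 'b'
  'f' (pos 5) + 19 = pos 24 = 'y'
  'h' (pos 7) + 19 = pos 0 = 'a'
  'd' (pos 3) + 19 = pos 22 = 'w'
Result: yhxbyaw

yhxbyaw


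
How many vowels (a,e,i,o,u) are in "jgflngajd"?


Input: jgflngajd
Checking each character:
  'j' at position 0: consonant
  'g' at position 1: consonant
  'f' at position 2: consonant
  'l' at position 3: consonant
  'n' at position 4: consonant
  'g' at position 5: consonant
  'a' at position 6: vowel (running total: 1)
  'j' at position 7: consonant
  'd' at position 8: consonant
Total vowels: 1

1


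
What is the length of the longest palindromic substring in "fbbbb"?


Input: "fbbbb"
Checking substrings for palindromes:
  [1:5] "bbbb" (len 4) => palindrome
  [1:4] "bbb" (len 3) => palindrome
  [2:5] "bbb" (len 3) => palindrome
  [1:3] "bb" (len 2) => palindrome
  [2:4] "bb" (len 2) => palindrome
  [3:5] "bb" (len 2) => palindrome
Longest palindromic substring: "bbbb" with length 4

4


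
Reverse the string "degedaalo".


Input: degedaalo
Reading characters right to left:
  Position 8: 'o'
  Position 7: 'l'
  Position 6: 'a'
  Position 5: 'a'
  Position 4: 'd'
  Position 3: 'e'
  Position 2: 'g'
  Position 1: 'e'
  Position 0: 'd'
Reversed: olaadeged

olaadeged


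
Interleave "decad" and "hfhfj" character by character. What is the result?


Interleaving "decad" and "hfhfj":
  Position 0: 'd' from first, 'h' from second => "dh"
  Position 1: 'e' from first, 'f' from second => "ef"
  Position 2: 'c' from first, 'h' from second => "ch"
  Position 3: 'a' from first, 'f' from second => "af"
  Position 4: 'd' from first, 'j' from second => "dj"
Result: dhefchafdj

dhefchafdj


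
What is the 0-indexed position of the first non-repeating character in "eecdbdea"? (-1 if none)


Input: eecdbdea
Character frequencies:
  'a': 1
  'b': 1
  'c': 1
  'd': 2
  'e': 3
Scanning left to right for freq == 1:
  Position 0 ('e'): freq=3, skip
  Position 1 ('e'): freq=3, skip
  Position 2 ('c'): unique! => answer = 2

2


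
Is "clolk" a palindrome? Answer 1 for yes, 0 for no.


Input: clolk
Reversed: klolc
  Compare pos 0 ('c') with pos 4 ('k'): MISMATCH
  Compare pos 1 ('l') with pos 3 ('l'): match
Result: not a palindrome

0


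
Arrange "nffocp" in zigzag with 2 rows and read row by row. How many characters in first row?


Zigzag "nffocp" into 2 rows:
Placing characters:
  'n' => row 0
  'f' => row 1
  'f' => row 0
  'o' => row 1
  'c' => row 0
  'p' => row 1
Rows:
  Row 0: "nfc"
  Row 1: "fop"
First row length: 3

3


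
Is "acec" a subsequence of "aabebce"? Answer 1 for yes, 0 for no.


Check if "acec" is a subsequence of "aabebce"
Greedy scan:
  Position 0 ('a'): matches sub[0] = 'a'
  Position 1 ('a'): no match needed
  Position 2 ('b'): no match needed
  Position 3 ('e'): no match needed
  Position 4 ('b'): no match needed
  Position 5 ('c'): matches sub[1] = 'c'
  Position 6 ('e'): matches sub[2] = 'e'
Only matched 3/4 characters => not a subsequence

0


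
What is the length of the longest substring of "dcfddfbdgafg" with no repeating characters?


Input: "dcfddfbdgafg"
Sliding window (track last position of each char):
  Position 0 ('d'): window [0,0] length 1 -- new best
  Position 1 ('c'): window [0,1] length 2 -- new best
  Position 2 ('f'): window [0,2] length 3 -- new best
  Position 3 ('d'): repeat (last at 0), move window start to 1
  Position 3 ('d'): window [1,3] length 3
  Position 4 ('d'): repeat (last at 3), move window start to 4
  Position 4 ('d'): window [4,4] length 1
  Position 5 ('f'): window [4,5] length 2
  Position 6 ('b'): window [4,6] length 3
  Position 7 ('d'): repeat (last at 4), move window start to 5
  Position 7 ('d'): window [5,7] length 3
  Position 8 ('g'): window [5,8] length 4 -- new best
  Position 9 ('a'): window [5,9] length 5 -- new best
  Position 10 ('f'): repeat (last at 5), move window start to 6
  Position 10 ('f'): window [6,10] length 5
  Position 11 ('g'): repeat (last at 8), move window start to 9
  Position 11 ('g'): window [9,11] length 3
Longest substring with no repeats: "fbdga" with length 5

5


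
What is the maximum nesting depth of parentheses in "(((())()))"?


Input: "(((())()))"
Tracking depth:
  Position 0 '(': depth becomes 1
  Position 1 '(': depth becomes 2
  Position 2 '(': depth becomes 3
  Position 3 '(': depth becomes 4
  Position 4 ')': depth becomes 3
  Position 5 ')': depth becomes 2
  Position 6 '(': depth becomes 3
  Position 7 ')': depth becomes 2
  Position 8 ')': depth becomes 1
  Position 9 ')': depth becomes 0
Maximum depth reached: 4

4


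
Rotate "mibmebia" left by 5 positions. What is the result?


Input: "mibmebia", rotate left by 5
First 5 characters: "mibme"
Remaining characters: "bia"
Concatenate remaining + first: "bia" + "mibme" = "biamibme"

biamibme


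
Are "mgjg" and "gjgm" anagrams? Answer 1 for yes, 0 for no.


Strings: "mgjg", "gjgm"
Sorted first:  ggjm
Sorted second: ggjm
Sorted forms match => anagrams

1


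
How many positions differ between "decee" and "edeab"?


Comparing "decee" and "edeab" position by position:
  Position 0: 'd' vs 'e' => DIFFER
  Position 1: 'e' vs 'd' => DIFFER
  Position 2: 'c' vs 'e' => DIFFER
  Position 3: 'e' vs 'a' => DIFFER
  Position 4: 'e' vs 'b' => DIFFER
Positions that differ: 5

5


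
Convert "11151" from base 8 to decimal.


Input: "11151" in base 8
Positional expansion:
  Digit '1' (value 1) x 8^4 = 4096
  Digit '1' (value 1) x 8^3 = 512
  Digit '1' (value 1) x 8^2 = 64
  Digit '5' (value 5) x 8^1 = 40
  Digit '1' (value 1) x 8^0 = 1
Sum = 4713

4713


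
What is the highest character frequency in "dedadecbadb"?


Input: dedadecbadb
Character counts:
  'a': 2
  'b': 2
  'c': 1
  'd': 4
  'e': 2
Maximum frequency: 4

4


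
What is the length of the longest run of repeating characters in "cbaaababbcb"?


Input: "cbaaababbcb"
Scanning for longest run:
  Position 1 ('b'): new char, reset run to 1
  Position 2 ('a'): new char, reset run to 1
  Position 3 ('a'): continues run of 'a', length=2
  Position 4 ('a'): continues run of 'a', length=3
  Position 5 ('b'): new char, reset run to 1
  Position 6 ('a'): new char, reset run to 1
  Position 7 ('b'): new char, reset run to 1
  Position 8 ('b'): continues run of 'b', length=2
  Position 9 ('c'): new char, reset run to 1
  Position 10 ('b'): new char, reset run to 1
Longest run: 'a' with length 3

3


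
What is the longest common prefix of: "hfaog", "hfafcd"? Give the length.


Words: hfaog, hfafcd
  Position 0: all 'h' => match
  Position 1: all 'f' => match
  Position 2: all 'a' => match
  Position 3: ('o', 'f') => mismatch, stop
LCP = "hfa" (length 3)

3


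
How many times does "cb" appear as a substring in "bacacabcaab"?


Searching for "cb" in "bacacabcaab"
Scanning each position:
  Position 0: "ba" => no
  Position 1: "ac" => no
  Position 2: "ca" => no
  Position 3: "ac" => no
  Position 4: "ca" => no
  Position 5: "ab" => no
  Position 6: "bc" => no
  Position 7: "ca" => no
  Position 8: "aa" => no
  Position 9: "ab" => no
Total occurrences: 0

0


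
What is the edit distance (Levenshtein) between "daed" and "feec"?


Computing edit distance: "daed" -> "feec"
DP table:
           f    e    e    c
      0    1    2    3    4
  d   1    1    2    3    4
  a   2    2    2    3    4
  e   3    3    2    2    3
  d   4    4    3    3    3
Edit distance = dp[4][4] = 3

3


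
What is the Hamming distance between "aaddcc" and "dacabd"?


Comparing "aaddcc" and "dacabd" position by position:
  Position 0: 'a' vs 'd' => differ
  Position 1: 'a' vs 'a' => same
  Position 2: 'd' vs 'c' => differ
  Position 3: 'd' vs 'a' => differ
  Position 4: 'c' vs 'b' => differ
  Position 5: 'c' vs 'd' => differ
Total differences (Hamming distance): 5

5


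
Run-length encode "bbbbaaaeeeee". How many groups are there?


Input: bbbbaaaeeeee
Scanning for consecutive runs:
  Group 1: 'b' x 4 (positions 0-3)
  Group 2: 'a' x 3 (positions 4-6)
  Group 3: 'e' x 5 (positions 7-11)
Total groups: 3

3


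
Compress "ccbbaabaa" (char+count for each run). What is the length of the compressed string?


Input: ccbbaabaa
Runs:
  'c' x 2 => "c2"
  'b' x 2 => "b2"
  'a' x 2 => "a2"
  'b' x 1 => "b1"
  'a' x 2 => "a2"
Compressed: "c2b2a2b1a2"
Compressed length: 10

10


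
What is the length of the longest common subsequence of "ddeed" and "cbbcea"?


LCS of "ddeed" and "cbbcea"
DP table:
           c    b    b    c    e    a
      0    0    0    0    0    0    0
  d   0    0    0    0    0    0    0
  d   0    0    0    0    0    0    0
  e   0    0    0    0    0    1    1
  e   0    0    0    0    0    1    1
  d   0    0    0    0    0    1    1
LCS length = dp[5][6] = 1

1


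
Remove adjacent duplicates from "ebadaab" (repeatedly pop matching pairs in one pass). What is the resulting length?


Input: ebadaab
Stack-based adjacent duplicate removal:
  Read 'e': push. Stack: e
  Read 'b': push. Stack: eb
  Read 'a': push. Stack: eba
  Read 'd': push. Stack: ebad
  Read 'a': push. Stack: ebada
  Read 'a': matches stack top 'a' => pop. Stack: ebad
  Read 'b': push. Stack: ebadb
Final stack: "ebadb" (length 5)

5


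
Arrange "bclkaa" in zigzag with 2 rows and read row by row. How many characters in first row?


Zigzag "bclkaa" into 2 rows:
Placing characters:
  'b' => row 0
  'c' => row 1
  'l' => row 0
  'k' => row 1
  'a' => row 0
  'a' => row 1
Rows:
  Row 0: "bla"
  Row 1: "cka"
First row length: 3

3


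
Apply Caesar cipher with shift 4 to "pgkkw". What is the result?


Caesar cipher: shift "pgkkw" by 4
  'p' (pos 15) + 4 = pos 19 = 't'
  'g' (pos 6) + 4 = pos 10 = 'k'
  'k' (pos 10) + 4 = pos 14 = 'o'
  'k' (pos 10) + 4 = pos 14 = 'o'
  'w' (pos 22) + 4 = pos 0 = 'a'
Result: tkooa

tkooa


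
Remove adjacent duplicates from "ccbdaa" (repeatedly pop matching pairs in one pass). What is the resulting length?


Input: ccbdaa
Stack-based adjacent duplicate removal:
  Read 'c': push. Stack: c
  Read 'c': matches stack top 'c' => pop. Stack: (empty)
  Read 'b': push. Stack: b
  Read 'd': push. Stack: bd
  Read 'a': push. Stack: bda
  Read 'a': matches stack top 'a' => pop. Stack: bd
Final stack: "bd" (length 2)

2


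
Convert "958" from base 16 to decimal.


Input: "958" in base 16
Positional expansion:
  Digit '9' (value 9) x 16^2 = 2304
  Digit '5' (value 5) x 16^1 = 80
  Digit '8' (value 8) x 16^0 = 8
Sum = 2392

2392


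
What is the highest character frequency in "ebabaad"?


Input: ebabaad
Character counts:
  'a': 3
  'b': 2
  'd': 1
  'e': 1
Maximum frequency: 3

3


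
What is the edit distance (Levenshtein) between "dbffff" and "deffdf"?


Computing edit distance: "dbffff" -> "deffdf"
DP table:
           d    e    f    f    d    f
      0    1    2    3    4    5    6
  d   1    0    1    2    3    4    5
  b   2    1    1    2    3    4    5
  f   3    2    2    1    2    3    4
  f   4    3    3    2    1    2    3
  f   5    4    4    3    2    2    2
  f   6    5    5    4    3    3    2
Edit distance = dp[6][6] = 2

2


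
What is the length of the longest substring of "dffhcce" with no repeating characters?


Input: "dffhcce"
Sliding window (track last position of each char):
  Position 0 ('d'): window [0,0] length 1 -- new best
  Position 1 ('f'): window [0,1] length 2 -- new best
  Position 2 ('f'): repeat (last at 1), move window start to 2
  Position 2 ('f'): window [2,2] length 1
  Position 3 ('h'): window [2,3] length 2
  Position 4 ('c'): window [2,4] length 3 -- new best
  Position 5 ('c'): repeat (last at 4), move window start to 5
  Position 5 ('c'): window [5,5] length 1
  Position 6 ('e'): window [5,6] length 2
Longest substring with no repeats: "fhc" with length 3

3


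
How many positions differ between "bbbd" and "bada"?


Comparing "bbbd" and "bada" position by position:
  Position 0: 'b' vs 'b' => same
  Position 1: 'b' vs 'a' => DIFFER
  Position 2: 'b' vs 'd' => DIFFER
  Position 3: 'd' vs 'a' => DIFFER
Positions that differ: 3

3


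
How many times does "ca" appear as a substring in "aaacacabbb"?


Searching for "ca" in "aaacacabbb"
Scanning each position:
  Position 0: "aa" => no
  Position 1: "aa" => no
  Position 2: "ac" => no
  Position 3: "ca" => MATCH
  Position 4: "ac" => no
  Position 5: "ca" => MATCH
  Position 6: "ab" => no
  Position 7: "bb" => no
  Position 8: "bb" => no
Total occurrences: 2

2


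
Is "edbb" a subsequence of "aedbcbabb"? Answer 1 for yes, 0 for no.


Check if "edbb" is a subsequence of "aedbcbabb"
Greedy scan:
  Position 0 ('a'): no match needed
  Position 1 ('e'): matches sub[0] = 'e'
  Position 2 ('d'): matches sub[1] = 'd'
  Position 3 ('b'): matches sub[2] = 'b'
  Position 4 ('c'): no match needed
  Position 5 ('b'): matches sub[3] = 'b'
  Position 6 ('a'): no match needed
  Position 7 ('b'): no match needed
  Position 8 ('b'): no match needed
All 4 characters matched => is a subsequence

1


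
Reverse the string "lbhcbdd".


Input: lbhcbdd
Reading characters right to left:
  Position 6: 'd'
  Position 5: 'd'
  Position 4: 'b'
  Position 3: 'c'
  Position 2: 'h'
  Position 1: 'b'
  Position 0: 'l'
Reversed: ddbchbl

ddbchbl


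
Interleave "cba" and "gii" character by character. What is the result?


Interleaving "cba" and "gii":
  Position 0: 'c' from first, 'g' from second => "cg"
  Position 1: 'b' from first, 'i' from second => "bi"
  Position 2: 'a' from first, 'i' from second => "ai"
Result: cgbiai

cgbiai


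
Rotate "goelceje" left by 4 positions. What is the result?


Input: "goelceje", rotate left by 4
First 4 characters: "goel"
Remaining characters: "ceje"
Concatenate remaining + first: "ceje" + "goel" = "cejegoel"

cejegoel


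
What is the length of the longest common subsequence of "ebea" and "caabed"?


LCS of "ebea" and "caabed"
DP table:
           c    a    a    b    e    d
      0    0    0    0    0    0    0
  e   0    0    0    0    0    1    1
  b   0    0    0    0    1    1    1
  e   0    0    0    0    1    2    2
  a   0    0    1    1    1    2    2
LCS length = dp[4][6] = 2

2


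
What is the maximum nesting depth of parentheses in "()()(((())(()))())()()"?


Input: "()()(((())(()))())()()"
Tracking depth:
  Position 0 '(': depth becomes 1
  Position 1 ')': depth becomes 0
  Position 2 '(': depth becomes 1
  Position 3 ')': depth becomes 0
  Position 4 '(': depth becomes 1
  Position 5 '(': depth becomes 2
  Position 6 '(': depth becomes 3
  Position 7 '(': depth becomes 4
  Position 8 ')': depth becomes 3
  Position 9 ')': depth becomes 2
  Position 10 '(': depth becomes 3
  Position 11 '(': depth becomes 4
  Position 12 ')': depth becomes 3
  Position 13 ')': depth becomes 2
  Position 14 ')': depth becomes 1
  Position 15 '(': depth becomes 2
  Position 16 ')': depth becomes 1
  Position 17 ')': depth becomes 0
  Position 18 '(': depth becomes 1
  Position 19 ')': depth becomes 0
  Position 20 '(': depth becomes 1
  Position 21 ')': depth becomes 0
Maximum depth reached: 4

4


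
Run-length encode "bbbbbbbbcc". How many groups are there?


Input: bbbbbbbbcc
Scanning for consecutive runs:
  Group 1: 'b' x 8 (positions 0-7)
  Group 2: 'c' x 2 (positions 8-9)
Total groups: 2

2


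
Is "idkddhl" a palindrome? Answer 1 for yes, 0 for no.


Input: idkddhl
Reversed: lhddkdi
  Compare pos 0 ('i') with pos 6 ('l'): MISMATCH
  Compare pos 1 ('d') with pos 5 ('h'): MISMATCH
  Compare pos 2 ('k') with pos 4 ('d'): MISMATCH
Result: not a palindrome

0


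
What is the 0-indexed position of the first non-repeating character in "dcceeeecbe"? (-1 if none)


Input: dcceeeecbe
Character frequencies:
  'b': 1
  'c': 3
  'd': 1
  'e': 5
Scanning left to right for freq == 1:
  Position 0 ('d'): unique! => answer = 0

0


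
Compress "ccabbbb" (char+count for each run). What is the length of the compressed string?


Input: ccabbbb
Runs:
  'c' x 2 => "c2"
  'a' x 1 => "a1"
  'b' x 4 => "b4"
Compressed: "c2a1b4"
Compressed length: 6

6


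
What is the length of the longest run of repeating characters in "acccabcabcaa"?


Input: "acccabcabcaa"
Scanning for longest run:
  Position 1 ('c'): new char, reset run to 1
  Position 2 ('c'): continues run of 'c', length=2
  Position 3 ('c'): continues run of 'c', length=3
  Position 4 ('a'): new char, reset run to 1
  Position 5 ('b'): new char, reset run to 1
  Position 6 ('c'): new char, reset run to 1
  Position 7 ('a'): new char, reset run to 1
  Position 8 ('b'): new char, reset run to 1
  Position 9 ('c'): new char, reset run to 1
  Position 10 ('a'): new char, reset run to 1
  Position 11 ('a'): continues run of 'a', length=2
Longest run: 'c' with length 3

3


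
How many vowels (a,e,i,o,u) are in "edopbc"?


Input: edopbc
Checking each character:
  'e' at position 0: vowel (running total: 1)
  'd' at position 1: consonant
  'o' at position 2: vowel (running total: 2)
  'p' at position 3: consonant
  'b' at position 4: consonant
  'c' at position 5: consonant
Total vowels: 2

2


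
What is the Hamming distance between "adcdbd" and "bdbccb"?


Comparing "adcdbd" and "bdbccb" position by position:
  Position 0: 'a' vs 'b' => differ
  Position 1: 'd' vs 'd' => same
  Position 2: 'c' vs 'b' => differ
  Position 3: 'd' vs 'c' => differ
  Position 4: 'b' vs 'c' => differ
  Position 5: 'd' vs 'b' => differ
Total differences (Hamming distance): 5

5


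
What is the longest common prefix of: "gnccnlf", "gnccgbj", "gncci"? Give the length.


Words: gnccnlf, gnccgbj, gncci
  Position 0: all 'g' => match
  Position 1: all 'n' => match
  Position 2: all 'c' => match
  Position 3: all 'c' => match
  Position 4: ('n', 'g', 'i') => mismatch, stop
LCP = "gncc" (length 4)

4


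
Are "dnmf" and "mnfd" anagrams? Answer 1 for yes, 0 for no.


Strings: "dnmf", "mnfd"
Sorted first:  dfmn
Sorted second: dfmn
Sorted forms match => anagrams

1


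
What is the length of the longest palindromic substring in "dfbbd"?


Input: "dfbbd"
Checking substrings for palindromes:
  [2:4] "bb" (len 2) => palindrome
Longest palindromic substring: "bb" with length 2

2


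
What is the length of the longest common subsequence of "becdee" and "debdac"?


LCS of "becdee" and "debdac"
DP table:
           d    e    b    d    a    c
      0    0    0    0    0    0    0
  b   0    0    0    1    1    1    1
  e   0    0    1    1    1    1    1
  c   0    0    1    1    1    1    2
  d   0    1    1    1    2    2    2
  e   0    1    2    2    2    2    2
  e   0    1    2    2    2    2    2
LCS length = dp[6][6] = 2

2


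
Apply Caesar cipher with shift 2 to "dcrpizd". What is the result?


Caesar cipher: shift "dcrpizd" by 2
  'd' (pos 3) + 2 = pos 5 = 'f'
  'c' (pos 2) + 2 = pos 4 = 'e'
  'r' (pos 17) + 2 = pos 19 = 't'
  'p' (pos 15) + 2 = pos 17 = 'r'
  'i' (pos 8) + 2 = pos 10 = 'k'
  'z' (pos 25) + 2 = pos 1 = 'b'
  'd' (pos 3) + 2 = pos 5 = 'f'
Result: fetrkbf

fetrkbf


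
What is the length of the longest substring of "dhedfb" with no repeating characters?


Input: "dhedfb"
Sliding window (track last position of each char):
  Position 0 ('d'): window [0,0] length 1 -- new best
  Position 1 ('h'): window [0,1] length 2 -- new best
  Position 2 ('e'): window [0,2] length 3 -- new best
  Position 3 ('d'): repeat (last at 0), move window start to 1
  Position 3 ('d'): window [1,3] length 3
  Position 4 ('f'): window [1,4] length 4 -- new best
  Position 5 ('b'): window [1,5] length 5 -- new best
Longest substring with no repeats: "hedfb" with length 5

5


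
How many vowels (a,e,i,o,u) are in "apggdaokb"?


Input: apggdaokb
Checking each character:
  'a' at position 0: vowel (running total: 1)
  'p' at position 1: consonant
  'g' at position 2: consonant
  'g' at position 3: consonant
  'd' at position 4: consonant
  'a' at position 5: vowel (running total: 2)
  'o' at position 6: vowel (running total: 3)
  'k' at position 7: consonant
  'b' at position 8: consonant
Total vowels: 3

3


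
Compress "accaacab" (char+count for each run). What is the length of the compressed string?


Input: accaacab
Runs:
  'a' x 1 => "a1"
  'c' x 2 => "c2"
  'a' x 2 => "a2"
  'c' x 1 => "c1"
  'a' x 1 => "a1"
  'b' x 1 => "b1"
Compressed: "a1c2a2c1a1b1"
Compressed length: 12

12


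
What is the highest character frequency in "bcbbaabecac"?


Input: bcbbaabecac
Character counts:
  'a': 3
  'b': 4
  'c': 3
  'e': 1
Maximum frequency: 4

4


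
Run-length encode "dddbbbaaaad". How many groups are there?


Input: dddbbbaaaad
Scanning for consecutive runs:
  Group 1: 'd' x 3 (positions 0-2)
  Group 2: 'b' x 3 (positions 3-5)
  Group 3: 'a' x 4 (positions 6-9)
  Group 4: 'd' x 1 (positions 10-10)
Total groups: 4

4


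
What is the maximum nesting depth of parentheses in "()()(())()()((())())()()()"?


Input: "()()(())()()((())())()()()"
Tracking depth:
  Position 0 '(': depth becomes 1
  Position 1 ')': depth becomes 0
  Position 2 '(': depth becomes 1
  Position 3 ')': depth becomes 0
  Position 4 '(': depth becomes 1
  Position 5 '(': depth becomes 2
  Position 6 ')': depth becomes 1
  Position 7 ')': depth becomes 0
  Position 8 '(': depth becomes 1
  Position 9 ')': depth becomes 0
  Position 10 '(': depth becomes 1
  Position 11 ')': depth becomes 0
  Position 12 '(': depth becomes 1
  Position 13 '(': depth becomes 2
  Position 14 '(': depth becomes 3
  Position 15 ')': depth becomes 2
  Position 16 ')': depth becomes 1
  Position 17 '(': depth becomes 2
  Position 18 ')': depth becomes 1
  Position 19 ')': depth becomes 0
  Position 20 '(': depth becomes 1
  Position 21 ')': depth becomes 0
  Position 22 '(': depth becomes 1
  Position 23 ')': depth becomes 0
  Position 24 '(': depth becomes 1
  Position 25 ')': depth becomes 0
Maximum depth reached: 3

3


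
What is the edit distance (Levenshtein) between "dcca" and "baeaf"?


Computing edit distance: "dcca" -> "baeaf"
DP table:
           b    a    e    a    f
      0    1    2    3    4    5
  d   1    1    2    3    4    5
  c   2    2    2    3    4    5
  c   3    3    3    3    4    5
  a   4    4    3    4    3    4
Edit distance = dp[4][5] = 4

4


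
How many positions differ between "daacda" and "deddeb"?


Comparing "daacda" and "deddeb" position by position:
  Position 0: 'd' vs 'd' => same
  Position 1: 'a' vs 'e' => DIFFER
  Position 2: 'a' vs 'd' => DIFFER
  Position 3: 'c' vs 'd' => DIFFER
  Position 4: 'd' vs 'e' => DIFFER
  Position 5: 'a' vs 'b' => DIFFER
Positions that differ: 5

5


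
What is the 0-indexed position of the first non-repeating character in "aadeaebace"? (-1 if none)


Input: aadeaebace
Character frequencies:
  'a': 4
  'b': 1
  'c': 1
  'd': 1
  'e': 3
Scanning left to right for freq == 1:
  Position 0 ('a'): freq=4, skip
  Position 1 ('a'): freq=4, skip
  Position 2 ('d'): unique! => answer = 2

2


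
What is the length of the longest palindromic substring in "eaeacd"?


Input: "eaeacd"
Checking substrings for palindromes:
  [0:3] "eae" (len 3) => palindrome
  [1:4] "aea" (len 3) => palindrome
Longest palindromic substring: "eae" with length 3

3


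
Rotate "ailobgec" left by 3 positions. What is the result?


Input: "ailobgec", rotate left by 3
First 3 characters: "ail"
Remaining characters: "obgec"
Concatenate remaining + first: "obgec" + "ail" = "obgecail"

obgecail


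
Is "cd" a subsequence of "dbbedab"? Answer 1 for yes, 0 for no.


Check if "cd" is a subsequence of "dbbedab"
Greedy scan:
  Position 0 ('d'): no match needed
  Position 1 ('b'): no match needed
  Position 2 ('b'): no match needed
  Position 3 ('e'): no match needed
  Position 4 ('d'): no match needed
  Position 5 ('a'): no match needed
  Position 6 ('b'): no match needed
Only matched 0/2 characters => not a subsequence

0


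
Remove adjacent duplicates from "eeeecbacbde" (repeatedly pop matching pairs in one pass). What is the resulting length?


Input: eeeecbacbde
Stack-based adjacent duplicate removal:
  Read 'e': push. Stack: e
  Read 'e': matches stack top 'e' => pop. Stack: (empty)
  Read 'e': push. Stack: e
  Read 'e': matches stack top 'e' => pop. Stack: (empty)
  Read 'c': push. Stack: c
  Read 'b': push. Stack: cb
  Read 'a': push. Stack: cba
  Read 'c': push. Stack: cbac
  Read 'b': push. Stack: cbacb
  Read 'd': push. Stack: cbacbd
  Read 'e': push. Stack: cbacbde
Final stack: "cbacbde" (length 7)

7


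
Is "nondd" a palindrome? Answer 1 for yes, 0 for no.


Input: nondd
Reversed: ddnon
  Compare pos 0 ('n') with pos 4 ('d'): MISMATCH
  Compare pos 1 ('o') with pos 3 ('d'): MISMATCH
Result: not a palindrome

0


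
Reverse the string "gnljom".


Input: gnljom
Reading characters right to left:
  Position 5: 'm'
  Position 4: 'o'
  Position 3: 'j'
  Position 2: 'l'
  Position 1: 'n'
  Position 0: 'g'
Reversed: mojlng

mojlng


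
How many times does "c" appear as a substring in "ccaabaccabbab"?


Searching for "c" in "ccaabaccabbab"
Scanning each position:
  Position 0: "c" => MATCH
  Position 1: "c" => MATCH
  Position 2: "a" => no
  Position 3: "a" => no
  Position 4: "b" => no
  Position 5: "a" => no
  Position 6: "c" => MATCH
  Position 7: "c" => MATCH
  Position 8: "a" => no
  Position 9: "b" => no
  Position 10: "b" => no
  Position 11: "a" => no
  Position 12: "b" => no
Total occurrences: 4

4


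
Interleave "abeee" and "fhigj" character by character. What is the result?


Interleaving "abeee" and "fhigj":
  Position 0: 'a' from first, 'f' from second => "af"
  Position 1: 'b' from first, 'h' from second => "bh"
  Position 2: 'e' from first, 'i' from second => "ei"
  Position 3: 'e' from first, 'g' from second => "eg"
  Position 4: 'e' from first, 'j' from second => "ej"
Result: afbheiegej

afbheiegej


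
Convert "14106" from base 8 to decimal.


Input: "14106" in base 8
Positional expansion:
  Digit '1' (value 1) x 8^4 = 4096
  Digit '4' (value 4) x 8^3 = 2048
  Digit '1' (value 1) x 8^2 = 64
  Digit '0' (value 0) x 8^1 = 0
  Digit '6' (value 6) x 8^0 = 6
Sum = 6214

6214


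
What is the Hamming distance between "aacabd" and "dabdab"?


Comparing "aacabd" and "dabdab" position by position:
  Position 0: 'a' vs 'd' => differ
  Position 1: 'a' vs 'a' => same
  Position 2: 'c' vs 'b' => differ
  Position 3: 'a' vs 'd' => differ
  Position 4: 'b' vs 'a' => differ
  Position 5: 'd' vs 'b' => differ
Total differences (Hamming distance): 5

5


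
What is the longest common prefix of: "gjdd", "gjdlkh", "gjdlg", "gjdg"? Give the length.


Words: gjdd, gjdlkh, gjdlg, gjdg
  Position 0: all 'g' => match
  Position 1: all 'j' => match
  Position 2: all 'd' => match
  Position 3: ('d', 'l', 'l', 'g') => mismatch, stop
LCP = "gjd" (length 3)

3


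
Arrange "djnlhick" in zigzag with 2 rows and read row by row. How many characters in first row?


Zigzag "djnlhick" into 2 rows:
Placing characters:
  'd' => row 0
  'j' => row 1
  'n' => row 0
  'l' => row 1
  'h' => row 0
  'i' => row 1
  'c' => row 0
  'k' => row 1
Rows:
  Row 0: "dnhc"
  Row 1: "jlik"
First row length: 4

4


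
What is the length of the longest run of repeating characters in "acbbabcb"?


Input: "acbbabcb"
Scanning for longest run:
  Position 1 ('c'): new char, reset run to 1
  Position 2 ('b'): new char, reset run to 1
  Position 3 ('b'): continues run of 'b', length=2
  Position 4 ('a'): new char, reset run to 1
  Position 5 ('b'): new char, reset run to 1
  Position 6 ('c'): new char, reset run to 1
  Position 7 ('b'): new char, reset run to 1
Longest run: 'b' with length 2

2


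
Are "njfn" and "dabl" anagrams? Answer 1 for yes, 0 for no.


Strings: "njfn", "dabl"
Sorted first:  fjnn
Sorted second: abdl
Differ at position 0: 'f' vs 'a' => not anagrams

0


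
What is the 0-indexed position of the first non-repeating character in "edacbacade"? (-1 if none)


Input: edacbacade
Character frequencies:
  'a': 3
  'b': 1
  'c': 2
  'd': 2
  'e': 2
Scanning left to right for freq == 1:
  Position 0 ('e'): freq=2, skip
  Position 1 ('d'): freq=2, skip
  Position 2 ('a'): freq=3, skip
  Position 3 ('c'): freq=2, skip
  Position 4 ('b'): unique! => answer = 4

4


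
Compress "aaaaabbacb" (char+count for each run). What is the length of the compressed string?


Input: aaaaabbacb
Runs:
  'a' x 5 => "a5"
  'b' x 2 => "b2"
  'a' x 1 => "a1"
  'c' x 1 => "c1"
  'b' x 1 => "b1"
Compressed: "a5b2a1c1b1"
Compressed length: 10

10


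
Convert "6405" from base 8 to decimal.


Input: "6405" in base 8
Positional expansion:
  Digit '6' (value 6) x 8^3 = 3072
  Digit '4' (value 4) x 8^2 = 256
  Digit '0' (value 0) x 8^1 = 0
  Digit '5' (value 5) x 8^0 = 5
Sum = 3333

3333


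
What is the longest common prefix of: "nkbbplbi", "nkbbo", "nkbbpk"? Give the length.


Words: nkbbplbi, nkbbo, nkbbpk
  Position 0: all 'n' => match
  Position 1: all 'k' => match
  Position 2: all 'b' => match
  Position 3: all 'b' => match
  Position 4: ('p', 'o', 'p') => mismatch, stop
LCP = "nkbb" (length 4)

4


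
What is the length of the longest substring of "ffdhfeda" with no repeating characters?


Input: "ffdhfeda"
Sliding window (track last position of each char):
  Position 0 ('f'): window [0,0] length 1 -- new best
  Position 1 ('f'): repeat (last at 0), move window start to 1
  Position 1 ('f'): window [1,1] length 1
  Position 2 ('d'): window [1,2] length 2 -- new best
  Position 3 ('h'): window [1,3] length 3 -- new best
  Position 4 ('f'): repeat (last at 1), move window start to 2
  Position 4 ('f'): window [2,4] length 3
  Position 5 ('e'): window [2,5] length 4 -- new best
  Position 6 ('d'): repeat (last at 2), move window start to 3
  Position 6 ('d'): window [3,6] length 4
  Position 7 ('a'): window [3,7] length 5 -- new best
Longest substring with no repeats: "hfeda" with length 5

5


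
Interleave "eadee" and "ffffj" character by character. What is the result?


Interleaving "eadee" and "ffffj":
  Position 0: 'e' from first, 'f' from second => "ef"
  Position 1: 'a' from first, 'f' from second => "af"
  Position 2: 'd' from first, 'f' from second => "df"
  Position 3: 'e' from first, 'f' from second => "ef"
  Position 4: 'e' from first, 'j' from second => "ej"
Result: efafdfefej

efafdfefej


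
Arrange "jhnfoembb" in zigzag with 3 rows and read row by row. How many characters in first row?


Zigzag "jhnfoembb" into 3 rows:
Placing characters:
  'j' => row 0
  'h' => row 1
  'n' => row 2
  'f' => row 1
  'o' => row 0
  'e' => row 1
  'm' => row 2
  'b' => row 1
  'b' => row 0
Rows:
  Row 0: "job"
  Row 1: "hfeb"
  Row 2: "nm"
First row length: 3

3


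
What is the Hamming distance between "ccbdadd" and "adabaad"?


Comparing "ccbdadd" and "adabaad" position by position:
  Position 0: 'c' vs 'a' => differ
  Position 1: 'c' vs 'd' => differ
  Position 2: 'b' vs 'a' => differ
  Position 3: 'd' vs 'b' => differ
  Position 4: 'a' vs 'a' => same
  Position 5: 'd' vs 'a' => differ
  Position 6: 'd' vs 'd' => same
Total differences (Hamming distance): 5

5


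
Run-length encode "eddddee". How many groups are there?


Input: eddddee
Scanning for consecutive runs:
  Group 1: 'e' x 1 (positions 0-0)
  Group 2: 'd' x 4 (positions 1-4)
  Group 3: 'e' x 2 (positions 5-6)
Total groups: 3

3


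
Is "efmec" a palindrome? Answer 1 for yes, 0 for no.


Input: efmec
Reversed: cemfe
  Compare pos 0 ('e') with pos 4 ('c'): MISMATCH
  Compare pos 1 ('f') with pos 3 ('e'): MISMATCH
Result: not a palindrome

0


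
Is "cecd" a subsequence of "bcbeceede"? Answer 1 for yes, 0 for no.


Check if "cecd" is a subsequence of "bcbeceede"
Greedy scan:
  Position 0 ('b'): no match needed
  Position 1 ('c'): matches sub[0] = 'c'
  Position 2 ('b'): no match needed
  Position 3 ('e'): matches sub[1] = 'e'
  Position 4 ('c'): matches sub[2] = 'c'
  Position 5 ('e'): no match needed
  Position 6 ('e'): no match needed
  Position 7 ('d'): matches sub[3] = 'd'
  Position 8 ('e'): no match needed
All 4 characters matched => is a subsequence

1


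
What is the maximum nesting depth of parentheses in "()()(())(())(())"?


Input: "()()(())(())(())"
Tracking depth:
  Position 0 '(': depth becomes 1
  Position 1 ')': depth becomes 0
  Position 2 '(': depth becomes 1
  Position 3 ')': depth becomes 0
  Position 4 '(': depth becomes 1
  Position 5 '(': depth becomes 2
  Position 6 ')': depth becomes 1
  Position 7 ')': depth becomes 0
  Position 8 '(': depth becomes 1
  Position 9 '(': depth becomes 2
  Position 10 ')': depth becomes 1
  Position 11 ')': depth becomes 0
  Position 12 '(': depth becomes 1
  Position 13 '(': depth becomes 2
  Position 14 ')': depth becomes 1
  Position 15 ')': depth becomes 0
Maximum depth reached: 2

2
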